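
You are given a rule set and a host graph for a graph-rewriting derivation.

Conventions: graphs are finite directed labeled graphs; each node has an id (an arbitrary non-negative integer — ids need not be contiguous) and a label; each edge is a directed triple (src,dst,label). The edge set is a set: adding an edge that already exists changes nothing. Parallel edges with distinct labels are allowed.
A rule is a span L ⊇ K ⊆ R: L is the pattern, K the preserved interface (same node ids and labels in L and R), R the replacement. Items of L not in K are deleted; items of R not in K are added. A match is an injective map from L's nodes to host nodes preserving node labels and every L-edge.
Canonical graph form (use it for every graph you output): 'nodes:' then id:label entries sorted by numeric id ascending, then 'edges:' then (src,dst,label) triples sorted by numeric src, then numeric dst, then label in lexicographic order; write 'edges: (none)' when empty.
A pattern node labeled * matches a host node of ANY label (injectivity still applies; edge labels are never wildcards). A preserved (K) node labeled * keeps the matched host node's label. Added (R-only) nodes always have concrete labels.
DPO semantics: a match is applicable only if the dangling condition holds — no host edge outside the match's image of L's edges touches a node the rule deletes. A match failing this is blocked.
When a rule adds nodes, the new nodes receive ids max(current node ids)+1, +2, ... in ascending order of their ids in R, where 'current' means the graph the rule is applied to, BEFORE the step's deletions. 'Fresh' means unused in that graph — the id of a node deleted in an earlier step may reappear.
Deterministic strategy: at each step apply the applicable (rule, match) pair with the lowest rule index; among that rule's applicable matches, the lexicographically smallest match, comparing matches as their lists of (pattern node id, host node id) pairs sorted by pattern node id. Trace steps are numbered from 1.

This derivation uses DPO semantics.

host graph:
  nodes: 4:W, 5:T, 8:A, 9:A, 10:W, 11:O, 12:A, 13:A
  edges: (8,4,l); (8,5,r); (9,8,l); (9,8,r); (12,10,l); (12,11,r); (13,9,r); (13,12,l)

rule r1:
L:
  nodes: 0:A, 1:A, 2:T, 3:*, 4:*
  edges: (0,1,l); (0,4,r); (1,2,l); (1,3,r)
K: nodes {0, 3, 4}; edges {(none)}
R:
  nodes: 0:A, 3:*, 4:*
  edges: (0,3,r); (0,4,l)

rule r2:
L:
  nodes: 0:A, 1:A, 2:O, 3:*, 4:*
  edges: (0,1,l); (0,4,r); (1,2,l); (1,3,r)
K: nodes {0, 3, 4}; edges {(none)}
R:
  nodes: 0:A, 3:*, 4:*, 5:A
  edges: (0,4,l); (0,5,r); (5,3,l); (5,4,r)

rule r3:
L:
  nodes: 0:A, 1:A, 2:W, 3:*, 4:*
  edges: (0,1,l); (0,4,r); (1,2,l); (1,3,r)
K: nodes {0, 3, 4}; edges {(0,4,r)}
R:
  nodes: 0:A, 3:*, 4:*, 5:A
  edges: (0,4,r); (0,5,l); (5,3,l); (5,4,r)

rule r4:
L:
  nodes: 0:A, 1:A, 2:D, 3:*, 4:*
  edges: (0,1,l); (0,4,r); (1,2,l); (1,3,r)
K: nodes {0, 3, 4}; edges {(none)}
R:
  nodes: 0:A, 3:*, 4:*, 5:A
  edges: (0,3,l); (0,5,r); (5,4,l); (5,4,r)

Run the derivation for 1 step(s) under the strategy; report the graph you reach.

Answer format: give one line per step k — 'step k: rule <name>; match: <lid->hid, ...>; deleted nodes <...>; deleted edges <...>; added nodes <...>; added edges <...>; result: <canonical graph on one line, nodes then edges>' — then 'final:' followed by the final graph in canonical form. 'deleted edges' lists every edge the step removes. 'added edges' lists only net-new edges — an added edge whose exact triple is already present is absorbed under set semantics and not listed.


step 1: rule r3; match: 0->13, 1->12, 2->10, 3->11, 4->9; deleted nodes 10, 12; deleted edges (12,10,l); (12,11,r); (13,12,l); added nodes 14; added edges (13,14,l); (14,9,r); (14,11,l); result: nodes: 4:W, 5:T, 8:A, 9:A, 11:O, 13:A, 14:A edges: (8,4,l); (8,5,r); (9,8,l); (9,8,r); (13,9,r); (13,14,l); (14,9,r); (14,11,l)
final:
nodes: 4:W, 5:T, 8:A, 9:A, 11:O, 13:A, 14:A
edges: (8,4,l); (8,5,r); (9,8,l); (9,8,r); (13,9,r); (13,14,l); (14,9,r); (14,11,l)


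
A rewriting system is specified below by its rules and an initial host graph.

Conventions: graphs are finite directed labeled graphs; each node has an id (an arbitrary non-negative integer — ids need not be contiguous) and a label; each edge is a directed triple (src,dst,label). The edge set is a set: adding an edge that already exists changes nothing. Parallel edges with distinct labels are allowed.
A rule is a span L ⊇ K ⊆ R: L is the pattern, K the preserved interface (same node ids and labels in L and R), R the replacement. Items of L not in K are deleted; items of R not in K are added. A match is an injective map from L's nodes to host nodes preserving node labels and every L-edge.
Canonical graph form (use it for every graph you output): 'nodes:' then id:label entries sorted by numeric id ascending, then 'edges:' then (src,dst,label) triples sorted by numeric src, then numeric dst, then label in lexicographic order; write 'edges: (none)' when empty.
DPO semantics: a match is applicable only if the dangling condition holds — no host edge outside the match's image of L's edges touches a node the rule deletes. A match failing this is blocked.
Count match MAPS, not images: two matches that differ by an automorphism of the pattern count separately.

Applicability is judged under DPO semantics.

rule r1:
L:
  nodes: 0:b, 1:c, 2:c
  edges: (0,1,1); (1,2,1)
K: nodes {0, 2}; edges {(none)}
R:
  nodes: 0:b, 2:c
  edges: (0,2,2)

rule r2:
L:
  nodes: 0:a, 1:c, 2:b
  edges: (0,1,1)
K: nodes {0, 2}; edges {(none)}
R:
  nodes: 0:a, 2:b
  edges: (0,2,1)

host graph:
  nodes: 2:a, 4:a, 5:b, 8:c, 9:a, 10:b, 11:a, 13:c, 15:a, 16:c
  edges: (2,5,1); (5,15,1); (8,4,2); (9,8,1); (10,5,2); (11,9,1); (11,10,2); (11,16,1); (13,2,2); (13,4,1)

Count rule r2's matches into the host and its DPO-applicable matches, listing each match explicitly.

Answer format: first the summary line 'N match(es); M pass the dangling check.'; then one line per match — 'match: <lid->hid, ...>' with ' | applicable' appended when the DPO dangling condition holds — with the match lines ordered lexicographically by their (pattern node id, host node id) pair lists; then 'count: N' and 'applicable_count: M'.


4 match(es); 2 pass the dangling check.
match: 0->9, 1->8, 2->5
match: 0->9, 1->8, 2->10
match: 0->11, 1->16, 2->5 | applicable
match: 0->11, 1->16, 2->10 | applicable
count: 4
applicable_count: 2


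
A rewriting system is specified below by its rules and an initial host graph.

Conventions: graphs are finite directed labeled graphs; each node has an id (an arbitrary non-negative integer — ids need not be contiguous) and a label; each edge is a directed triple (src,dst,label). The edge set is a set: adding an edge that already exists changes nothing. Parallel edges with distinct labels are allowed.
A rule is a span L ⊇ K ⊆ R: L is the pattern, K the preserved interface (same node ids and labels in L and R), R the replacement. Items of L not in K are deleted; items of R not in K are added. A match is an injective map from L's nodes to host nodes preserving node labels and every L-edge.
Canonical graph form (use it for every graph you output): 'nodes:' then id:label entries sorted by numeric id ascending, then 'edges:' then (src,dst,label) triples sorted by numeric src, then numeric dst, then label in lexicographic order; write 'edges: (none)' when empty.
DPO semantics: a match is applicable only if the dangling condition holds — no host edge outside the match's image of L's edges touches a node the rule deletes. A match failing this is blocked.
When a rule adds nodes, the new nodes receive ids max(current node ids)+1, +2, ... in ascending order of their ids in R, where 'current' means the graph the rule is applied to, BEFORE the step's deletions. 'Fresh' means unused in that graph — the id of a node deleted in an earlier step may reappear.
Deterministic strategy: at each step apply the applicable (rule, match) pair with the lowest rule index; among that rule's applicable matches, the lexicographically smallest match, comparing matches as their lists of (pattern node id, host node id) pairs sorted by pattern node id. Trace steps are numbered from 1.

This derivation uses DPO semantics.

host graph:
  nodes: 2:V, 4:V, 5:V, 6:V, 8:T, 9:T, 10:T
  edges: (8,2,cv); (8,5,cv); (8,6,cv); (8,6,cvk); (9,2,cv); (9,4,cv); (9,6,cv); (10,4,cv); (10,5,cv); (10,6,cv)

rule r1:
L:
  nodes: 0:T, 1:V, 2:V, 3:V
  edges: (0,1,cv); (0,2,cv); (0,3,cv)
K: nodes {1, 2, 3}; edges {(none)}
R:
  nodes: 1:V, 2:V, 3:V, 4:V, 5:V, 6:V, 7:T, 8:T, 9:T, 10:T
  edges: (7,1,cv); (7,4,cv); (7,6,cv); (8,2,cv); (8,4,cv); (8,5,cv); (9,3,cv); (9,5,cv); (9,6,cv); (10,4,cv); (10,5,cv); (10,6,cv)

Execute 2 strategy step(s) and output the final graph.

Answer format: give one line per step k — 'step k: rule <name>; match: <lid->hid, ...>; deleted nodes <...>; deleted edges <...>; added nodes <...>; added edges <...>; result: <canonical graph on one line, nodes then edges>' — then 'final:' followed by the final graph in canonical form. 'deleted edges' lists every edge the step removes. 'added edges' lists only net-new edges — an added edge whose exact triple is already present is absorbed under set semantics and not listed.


step 1: rule r1; match: 0->9, 1->2, 2->4, 3->6; deleted nodes 9; deleted edges (9,2,cv); (9,4,cv); (9,6,cv); added nodes 11, 12, 13, 14, 15, 16, 17; added edges (14,2,cv); (14,11,cv); (14,13,cv); (15,4,cv); (15,11,cv); (15,12,cv); (16,6,cv); (16,12,cv); (16,13,cv); (17,11,cv); (17,12,cv); (17,13,cv); result: nodes: 2:V, 4:V, 5:V, 6:V, 8:T, 10:T, 11:V, 12:V, 13:V, 14:T, 15:T, 16:T, 17:T edges: (8,2,cv); (8,5,cv); (8,6,cv); (8,6,cvk); (10,4,cv); (10,5,cv); (10,6,cv); (14,2,cv); (14,11,cv); (14,13,cv); (15,4,cv); (15,11,cv); (15,12,cv); (16,6,cv); (16,12,cv); (16,13,cv); (17,11,cv); (17,12,cv); (17,13,cv)
step 2: rule r1; match: 0->10, 1->4, 2->5, 3->6; deleted nodes 10; deleted edges (10,4,cv); (10,5,cv); (10,6,cv); added nodes 18, 19, 20, 21, 22, 23, 24; added edges (21,4,cv); (21,18,cv); (21,20,cv); (22,5,cv); (22,18,cv); (22,19,cv); (23,6,cv); (23,19,cv); (23,20,cv); (24,18,cv); (24,19,cv); (24,20,cv); result: nodes: 2:V, 4:V, 5:V, 6:V, 8:T, 11:V, 12:V, 13:V, 14:T, 15:T, 16:T, 17:T, 18:V, 19:V, 20:V, 21:T, 22:T, 23:T, 24:T edges: (8,2,cv); (8,5,cv); (8,6,cv); (8,6,cvk); (14,2,cv); (14,11,cv); (14,13,cv); (15,4,cv); (15,11,cv); (15,12,cv); (16,6,cv); (16,12,cv); (16,13,cv); (17,11,cv); (17,12,cv); (17,13,cv); (21,4,cv); (21,18,cv); (21,20,cv); (22,5,cv); (22,18,cv); (22,19,cv); (23,6,cv); (23,19,cv); (23,20,cv); (24,18,cv); (24,19,cv); (24,20,cv)
final:
nodes: 2:V, 4:V, 5:V, 6:V, 8:T, 11:V, 12:V, 13:V, 14:T, 15:T, 16:T, 17:T, 18:V, 19:V, 20:V, 21:T, 22:T, 23:T, 24:T
edges: (8,2,cv); (8,5,cv); (8,6,cv); (8,6,cvk); (14,2,cv); (14,11,cv); (14,13,cv); (15,4,cv); (15,11,cv); (15,12,cv); (16,6,cv); (16,12,cv); (16,13,cv); (17,11,cv); (17,12,cv); (17,13,cv); (21,4,cv); (21,18,cv); (21,20,cv); (22,5,cv); (22,18,cv); (22,19,cv); (23,6,cv); (23,19,cv); (23,20,cv); (24,18,cv); (24,19,cv); (24,20,cv)


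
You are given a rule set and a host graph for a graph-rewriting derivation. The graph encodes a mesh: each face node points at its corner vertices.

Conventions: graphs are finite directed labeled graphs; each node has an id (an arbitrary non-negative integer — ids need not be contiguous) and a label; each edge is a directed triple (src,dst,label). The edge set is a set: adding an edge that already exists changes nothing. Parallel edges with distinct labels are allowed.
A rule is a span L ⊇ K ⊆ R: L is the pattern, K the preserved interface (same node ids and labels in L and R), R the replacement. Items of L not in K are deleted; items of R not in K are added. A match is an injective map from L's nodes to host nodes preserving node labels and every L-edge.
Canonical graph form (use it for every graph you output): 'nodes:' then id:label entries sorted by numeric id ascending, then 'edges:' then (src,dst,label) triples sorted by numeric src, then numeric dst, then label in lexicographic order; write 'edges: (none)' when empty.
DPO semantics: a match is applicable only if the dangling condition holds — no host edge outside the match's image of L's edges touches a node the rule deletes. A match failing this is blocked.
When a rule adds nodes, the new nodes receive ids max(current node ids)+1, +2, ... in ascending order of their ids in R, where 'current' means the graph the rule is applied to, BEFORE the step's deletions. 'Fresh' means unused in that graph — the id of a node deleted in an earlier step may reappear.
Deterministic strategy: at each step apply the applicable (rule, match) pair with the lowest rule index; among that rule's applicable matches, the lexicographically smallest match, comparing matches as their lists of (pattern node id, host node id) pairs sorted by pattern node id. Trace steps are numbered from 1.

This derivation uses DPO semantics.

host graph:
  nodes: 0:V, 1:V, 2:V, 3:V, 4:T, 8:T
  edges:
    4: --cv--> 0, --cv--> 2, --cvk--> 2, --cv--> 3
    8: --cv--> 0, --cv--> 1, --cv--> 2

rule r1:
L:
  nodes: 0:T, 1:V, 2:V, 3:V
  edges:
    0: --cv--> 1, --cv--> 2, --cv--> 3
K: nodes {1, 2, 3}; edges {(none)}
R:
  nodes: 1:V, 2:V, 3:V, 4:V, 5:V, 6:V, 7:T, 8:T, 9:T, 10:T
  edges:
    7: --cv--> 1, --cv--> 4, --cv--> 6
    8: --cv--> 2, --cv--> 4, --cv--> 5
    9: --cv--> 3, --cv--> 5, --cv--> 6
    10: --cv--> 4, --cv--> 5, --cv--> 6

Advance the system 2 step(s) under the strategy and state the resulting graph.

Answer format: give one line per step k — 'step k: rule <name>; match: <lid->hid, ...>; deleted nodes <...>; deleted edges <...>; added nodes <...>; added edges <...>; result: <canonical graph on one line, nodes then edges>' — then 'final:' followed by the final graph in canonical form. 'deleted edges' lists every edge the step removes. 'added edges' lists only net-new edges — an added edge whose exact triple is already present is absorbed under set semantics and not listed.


step 1: rule r1; match: 0->8, 1->0, 2->1, 3->2; deleted nodes 8; deleted edges (8,0,cv); (8,1,cv); (8,2,cv); added nodes 9, 10, 11, 12, 13, 14, 15; added edges (12,0,cv); (12,9,cv); (12,11,cv); (13,1,cv); (13,9,cv); (13,10,cv); (14,2,cv); (14,10,cv); (14,11,cv); (15,9,cv); (15,10,cv); (15,11,cv); result: nodes: 0:V, 1:V, 2:V, 3:V, 4:T, 9:V, 10:V, 11:V, 12:T, 13:T, 14:T, 15:T edges: (4,0,cv); (4,2,cv); (4,2,cvk); (4,3,cv); (12,0,cv); (12,9,cv); (12,11,cv); (13,1,cv); (13,9,cv); (13,10,cv); (14,2,cv); (14,10,cv); (14,11,cv); (15,9,cv); (15,10,cv); (15,11,cv)
step 2: rule r1; match: 0->12, 1->0, 2->9, 3->11; deleted nodes 12; deleted edges (12,0,cv); (12,9,cv); (12,11,cv); added nodes 16, 17, 18, 19, 20, 21, 22; added edges (19,0,cv); (19,16,cv); (19,18,cv); (20,9,cv); (20,16,cv); (20,17,cv); (21,11,cv); (21,17,cv); (21,18,cv); (22,16,cv); (22,17,cv); (22,18,cv); result: nodes: 0:V, 1:V, 2:V, 3:V, 4:T, 9:V, 10:V, 11:V, 13:T, 14:T, 15:T, 16:V, 17:V, 18:V, 19:T, 20:T, 21:T, 22:T edges: (4,0,cv); (4,2,cv); (4,2,cvk); (4,3,cv); (13,1,cv); (13,9,cv); (13,10,cv); (14,2,cv); (14,10,cv); (14,11,cv); (15,9,cv); (15,10,cv); (15,11,cv); (19,0,cv); (19,16,cv); (19,18,cv); (20,9,cv); (20,16,cv); (20,17,cv); (21,11,cv); (21,17,cv); (21,18,cv); (22,16,cv); (22,17,cv); (22,18,cv)
final:
nodes: 0:V, 1:V, 2:V, 3:V, 4:T, 9:V, 10:V, 11:V, 13:T, 14:T, 15:T, 16:V, 17:V, 18:V, 19:T, 20:T, 21:T, 22:T
edges: (4,0,cv); (4,2,cv); (4,2,cvk); (4,3,cv); (13,1,cv); (13,9,cv); (13,10,cv); (14,2,cv); (14,10,cv); (14,11,cv); (15,9,cv); (15,10,cv); (15,11,cv); (19,0,cv); (19,16,cv); (19,18,cv); (20,9,cv); (20,16,cv); (20,17,cv); (21,11,cv); (21,17,cv); (21,18,cv); (22,16,cv); (22,17,cv); (22,18,cv)


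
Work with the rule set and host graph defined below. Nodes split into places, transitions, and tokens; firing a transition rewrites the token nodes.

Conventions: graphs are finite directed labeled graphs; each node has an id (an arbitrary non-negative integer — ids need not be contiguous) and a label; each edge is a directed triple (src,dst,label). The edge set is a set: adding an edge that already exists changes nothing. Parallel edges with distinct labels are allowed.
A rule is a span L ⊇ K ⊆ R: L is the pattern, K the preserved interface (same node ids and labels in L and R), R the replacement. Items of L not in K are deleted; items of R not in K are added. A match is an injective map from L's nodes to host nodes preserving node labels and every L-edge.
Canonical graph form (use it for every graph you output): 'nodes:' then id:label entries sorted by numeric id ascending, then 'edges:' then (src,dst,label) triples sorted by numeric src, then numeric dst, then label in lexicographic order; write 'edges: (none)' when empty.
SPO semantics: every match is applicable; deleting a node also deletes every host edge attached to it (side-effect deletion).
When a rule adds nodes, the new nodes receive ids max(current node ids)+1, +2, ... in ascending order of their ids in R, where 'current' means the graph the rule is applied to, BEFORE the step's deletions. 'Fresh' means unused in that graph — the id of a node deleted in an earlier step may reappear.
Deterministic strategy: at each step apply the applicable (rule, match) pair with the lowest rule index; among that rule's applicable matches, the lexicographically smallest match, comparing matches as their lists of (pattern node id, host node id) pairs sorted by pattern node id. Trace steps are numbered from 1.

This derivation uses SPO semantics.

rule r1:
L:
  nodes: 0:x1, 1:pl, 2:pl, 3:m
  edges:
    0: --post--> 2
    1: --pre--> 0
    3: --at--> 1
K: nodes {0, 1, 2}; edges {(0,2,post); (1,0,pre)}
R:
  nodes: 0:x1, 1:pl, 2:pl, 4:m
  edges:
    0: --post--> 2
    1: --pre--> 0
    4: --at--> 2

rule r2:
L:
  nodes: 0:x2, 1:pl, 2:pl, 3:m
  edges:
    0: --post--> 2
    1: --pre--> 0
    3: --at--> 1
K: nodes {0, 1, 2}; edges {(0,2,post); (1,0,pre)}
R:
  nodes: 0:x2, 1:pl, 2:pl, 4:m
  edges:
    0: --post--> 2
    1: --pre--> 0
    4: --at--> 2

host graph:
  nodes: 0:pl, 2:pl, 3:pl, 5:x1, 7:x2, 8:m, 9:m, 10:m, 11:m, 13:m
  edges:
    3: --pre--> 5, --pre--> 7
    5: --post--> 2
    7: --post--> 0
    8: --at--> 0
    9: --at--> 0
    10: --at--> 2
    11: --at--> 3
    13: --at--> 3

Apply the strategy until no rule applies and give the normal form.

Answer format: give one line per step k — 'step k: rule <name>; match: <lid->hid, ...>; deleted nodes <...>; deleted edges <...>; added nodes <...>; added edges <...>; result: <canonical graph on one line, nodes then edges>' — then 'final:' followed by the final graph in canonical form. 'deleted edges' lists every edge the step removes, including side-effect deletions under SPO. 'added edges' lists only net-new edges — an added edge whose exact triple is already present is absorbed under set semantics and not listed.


step 1: rule r1; match: 0->5, 1->3, 2->2, 3->11; deleted nodes 11; deleted edges (11,3,at); added nodes 14; added edges (14,2,at); result: nodes: 0:pl, 2:pl, 3:pl, 5:x1, 7:x2, 8:m, 9:m, 10:m, 13:m, 14:m edges: (3,5,pre); (3,7,pre); (5,2,post); (7,0,post); (8,0,at); (9,0,at); (10,2,at); (13,3,at); (14,2,at)
step 2: rule r1; match: 0->5, 1->3, 2->2, 3->13; deleted nodes 13; deleted edges (13,3,at); added nodes 15; added edges (15,2,at); result: nodes: 0:pl, 2:pl, 3:pl, 5:x1, 7:x2, 8:m, 9:m, 10:m, 14:m, 15:m edges: (3,5,pre); (3,7,pre); (5,2,post); (7,0,post); (8,0,at); (9,0,at); (10,2,at); (14,2,at); (15,2,at)
final:
nodes: 0:pl, 2:pl, 3:pl, 5:x1, 7:x2, 8:m, 9:m, 10:m, 14:m, 15:m
edges: (3,5,pre); (3,7,pre); (5,2,post); (7,0,post); (8,0,at); (9,0,at); (10,2,at); (14,2,at); (15,2,at)


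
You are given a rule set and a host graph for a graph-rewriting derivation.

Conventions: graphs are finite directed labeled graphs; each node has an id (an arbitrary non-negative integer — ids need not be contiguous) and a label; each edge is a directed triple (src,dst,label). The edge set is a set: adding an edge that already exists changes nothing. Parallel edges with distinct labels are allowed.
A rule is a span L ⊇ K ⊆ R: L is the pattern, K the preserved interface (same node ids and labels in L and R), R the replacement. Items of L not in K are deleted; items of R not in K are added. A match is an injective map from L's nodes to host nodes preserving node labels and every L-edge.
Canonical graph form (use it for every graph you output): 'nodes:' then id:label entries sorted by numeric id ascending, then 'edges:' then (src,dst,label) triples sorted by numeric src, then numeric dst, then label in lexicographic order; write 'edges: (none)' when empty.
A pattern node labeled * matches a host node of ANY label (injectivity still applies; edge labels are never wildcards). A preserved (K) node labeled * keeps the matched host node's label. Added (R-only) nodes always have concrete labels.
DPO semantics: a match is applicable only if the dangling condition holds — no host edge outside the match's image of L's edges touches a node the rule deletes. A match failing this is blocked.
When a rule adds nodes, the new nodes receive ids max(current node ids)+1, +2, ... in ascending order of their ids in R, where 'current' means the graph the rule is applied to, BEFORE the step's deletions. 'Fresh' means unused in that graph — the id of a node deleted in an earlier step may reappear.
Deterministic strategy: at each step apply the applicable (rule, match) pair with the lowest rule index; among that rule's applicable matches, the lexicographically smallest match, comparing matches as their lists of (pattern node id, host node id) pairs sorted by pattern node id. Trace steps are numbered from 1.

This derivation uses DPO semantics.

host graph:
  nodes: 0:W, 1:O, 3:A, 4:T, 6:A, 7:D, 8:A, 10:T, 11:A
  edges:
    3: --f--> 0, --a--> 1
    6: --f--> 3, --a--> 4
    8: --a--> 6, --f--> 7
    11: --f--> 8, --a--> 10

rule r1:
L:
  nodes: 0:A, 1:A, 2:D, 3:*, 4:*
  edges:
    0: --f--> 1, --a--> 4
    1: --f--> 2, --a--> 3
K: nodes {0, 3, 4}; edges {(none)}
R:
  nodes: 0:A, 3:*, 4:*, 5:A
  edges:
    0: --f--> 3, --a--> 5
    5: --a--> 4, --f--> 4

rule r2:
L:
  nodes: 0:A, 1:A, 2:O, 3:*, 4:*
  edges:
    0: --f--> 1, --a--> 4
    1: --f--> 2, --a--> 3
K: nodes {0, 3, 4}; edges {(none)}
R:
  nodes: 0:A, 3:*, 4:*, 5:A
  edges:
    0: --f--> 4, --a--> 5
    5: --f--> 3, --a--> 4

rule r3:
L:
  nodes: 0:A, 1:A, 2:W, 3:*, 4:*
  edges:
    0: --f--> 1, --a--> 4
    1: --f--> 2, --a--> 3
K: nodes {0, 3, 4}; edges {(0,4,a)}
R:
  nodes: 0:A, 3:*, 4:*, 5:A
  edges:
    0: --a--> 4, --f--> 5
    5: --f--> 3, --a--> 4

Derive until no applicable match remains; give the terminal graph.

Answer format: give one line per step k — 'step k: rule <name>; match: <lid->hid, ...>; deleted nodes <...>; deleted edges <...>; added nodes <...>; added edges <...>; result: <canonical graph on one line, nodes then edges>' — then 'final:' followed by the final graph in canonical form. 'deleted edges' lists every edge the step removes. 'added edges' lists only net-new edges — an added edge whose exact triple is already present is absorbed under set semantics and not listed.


step 1: rule r1; match: 0->11, 1->8, 2->7, 3->6, 4->10; deleted nodes 7, 8; deleted edges (8,6,a); (8,7,f); (11,8,f); (11,10,a); added nodes 12; added edges (11,6,f); (11,12,a); (12,10,a); (12,10,f); result: nodes: 0:W, 1:O, 3:A, 4:T, 6:A, 10:T, 11:A, 12:A edges: (3,0,f); (3,1,a); (6,3,f); (6,4,a); (11,6,f); (11,12,a); (12,10,a); (12,10,f)
step 2: rule r3; match: 0->6, 1->3, 2->0, 3->1, 4->4; deleted nodes 0, 3; deleted edges (3,0,f); (3,1,a); (6,3,f); added nodes 13; added edges (6,13,f); (13,1,f); (13,4,a); result: nodes: 1:O, 4:T, 6:A, 10:T, 11:A, 12:A, 13:A edges: (6,4,a); (6,13,f); (11,6,f); (11,12,a); (12,10,a); (12,10,f); (13,1,f); (13,4,a)
final:
nodes: 1:O, 4:T, 6:A, 10:T, 11:A, 12:A, 13:A
edges: (6,4,a); (6,13,f); (11,6,f); (11,12,a); (12,10,a); (12,10,f); (13,1,f); (13,4,a)


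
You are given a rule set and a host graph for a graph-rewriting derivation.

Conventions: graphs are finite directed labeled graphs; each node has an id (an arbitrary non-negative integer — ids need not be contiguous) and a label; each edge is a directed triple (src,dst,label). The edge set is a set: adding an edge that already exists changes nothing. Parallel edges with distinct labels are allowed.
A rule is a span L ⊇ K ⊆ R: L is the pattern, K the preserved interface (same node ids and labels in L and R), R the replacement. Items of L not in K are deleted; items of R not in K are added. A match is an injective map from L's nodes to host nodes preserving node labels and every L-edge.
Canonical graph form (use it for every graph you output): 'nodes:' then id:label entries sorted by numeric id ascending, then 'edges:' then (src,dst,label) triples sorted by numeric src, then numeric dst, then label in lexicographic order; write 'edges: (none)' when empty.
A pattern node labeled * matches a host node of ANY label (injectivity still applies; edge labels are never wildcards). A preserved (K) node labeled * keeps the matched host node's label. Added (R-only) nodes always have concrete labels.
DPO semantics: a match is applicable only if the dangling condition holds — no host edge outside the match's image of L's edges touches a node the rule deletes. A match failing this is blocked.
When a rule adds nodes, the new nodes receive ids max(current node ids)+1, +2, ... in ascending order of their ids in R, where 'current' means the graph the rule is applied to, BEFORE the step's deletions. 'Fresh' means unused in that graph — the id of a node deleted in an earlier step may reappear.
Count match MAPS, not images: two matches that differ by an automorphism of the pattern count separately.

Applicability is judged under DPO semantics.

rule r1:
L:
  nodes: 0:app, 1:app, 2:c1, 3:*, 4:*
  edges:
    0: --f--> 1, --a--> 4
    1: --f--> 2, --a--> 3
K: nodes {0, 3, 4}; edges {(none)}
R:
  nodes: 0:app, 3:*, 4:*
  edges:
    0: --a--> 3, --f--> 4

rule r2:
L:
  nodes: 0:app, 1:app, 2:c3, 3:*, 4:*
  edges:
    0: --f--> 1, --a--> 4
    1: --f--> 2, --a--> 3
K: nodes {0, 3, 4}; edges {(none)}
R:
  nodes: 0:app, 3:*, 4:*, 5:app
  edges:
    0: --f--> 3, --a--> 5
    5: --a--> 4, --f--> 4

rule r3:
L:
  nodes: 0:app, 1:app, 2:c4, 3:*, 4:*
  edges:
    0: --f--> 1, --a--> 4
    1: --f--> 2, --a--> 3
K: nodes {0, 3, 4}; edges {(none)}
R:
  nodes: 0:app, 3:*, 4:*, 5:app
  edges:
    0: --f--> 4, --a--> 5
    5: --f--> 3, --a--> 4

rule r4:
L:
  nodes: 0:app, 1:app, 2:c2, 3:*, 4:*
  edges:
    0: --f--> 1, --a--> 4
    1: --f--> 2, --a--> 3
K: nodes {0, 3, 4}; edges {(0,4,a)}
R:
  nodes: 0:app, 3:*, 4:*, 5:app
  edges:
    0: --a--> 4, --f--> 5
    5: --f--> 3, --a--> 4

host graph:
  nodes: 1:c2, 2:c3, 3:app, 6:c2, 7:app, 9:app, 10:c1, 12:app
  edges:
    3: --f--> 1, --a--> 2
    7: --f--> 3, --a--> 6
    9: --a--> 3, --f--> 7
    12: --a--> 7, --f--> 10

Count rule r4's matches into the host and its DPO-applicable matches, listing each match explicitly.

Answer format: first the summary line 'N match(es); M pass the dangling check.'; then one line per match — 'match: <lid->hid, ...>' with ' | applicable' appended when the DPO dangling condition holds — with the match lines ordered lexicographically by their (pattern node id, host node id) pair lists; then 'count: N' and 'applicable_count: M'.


1 match(es); 0 pass the dangling check.
match: 0->7, 1->3, 2->1, 3->2, 4->6
count: 1
applicable_count: 0


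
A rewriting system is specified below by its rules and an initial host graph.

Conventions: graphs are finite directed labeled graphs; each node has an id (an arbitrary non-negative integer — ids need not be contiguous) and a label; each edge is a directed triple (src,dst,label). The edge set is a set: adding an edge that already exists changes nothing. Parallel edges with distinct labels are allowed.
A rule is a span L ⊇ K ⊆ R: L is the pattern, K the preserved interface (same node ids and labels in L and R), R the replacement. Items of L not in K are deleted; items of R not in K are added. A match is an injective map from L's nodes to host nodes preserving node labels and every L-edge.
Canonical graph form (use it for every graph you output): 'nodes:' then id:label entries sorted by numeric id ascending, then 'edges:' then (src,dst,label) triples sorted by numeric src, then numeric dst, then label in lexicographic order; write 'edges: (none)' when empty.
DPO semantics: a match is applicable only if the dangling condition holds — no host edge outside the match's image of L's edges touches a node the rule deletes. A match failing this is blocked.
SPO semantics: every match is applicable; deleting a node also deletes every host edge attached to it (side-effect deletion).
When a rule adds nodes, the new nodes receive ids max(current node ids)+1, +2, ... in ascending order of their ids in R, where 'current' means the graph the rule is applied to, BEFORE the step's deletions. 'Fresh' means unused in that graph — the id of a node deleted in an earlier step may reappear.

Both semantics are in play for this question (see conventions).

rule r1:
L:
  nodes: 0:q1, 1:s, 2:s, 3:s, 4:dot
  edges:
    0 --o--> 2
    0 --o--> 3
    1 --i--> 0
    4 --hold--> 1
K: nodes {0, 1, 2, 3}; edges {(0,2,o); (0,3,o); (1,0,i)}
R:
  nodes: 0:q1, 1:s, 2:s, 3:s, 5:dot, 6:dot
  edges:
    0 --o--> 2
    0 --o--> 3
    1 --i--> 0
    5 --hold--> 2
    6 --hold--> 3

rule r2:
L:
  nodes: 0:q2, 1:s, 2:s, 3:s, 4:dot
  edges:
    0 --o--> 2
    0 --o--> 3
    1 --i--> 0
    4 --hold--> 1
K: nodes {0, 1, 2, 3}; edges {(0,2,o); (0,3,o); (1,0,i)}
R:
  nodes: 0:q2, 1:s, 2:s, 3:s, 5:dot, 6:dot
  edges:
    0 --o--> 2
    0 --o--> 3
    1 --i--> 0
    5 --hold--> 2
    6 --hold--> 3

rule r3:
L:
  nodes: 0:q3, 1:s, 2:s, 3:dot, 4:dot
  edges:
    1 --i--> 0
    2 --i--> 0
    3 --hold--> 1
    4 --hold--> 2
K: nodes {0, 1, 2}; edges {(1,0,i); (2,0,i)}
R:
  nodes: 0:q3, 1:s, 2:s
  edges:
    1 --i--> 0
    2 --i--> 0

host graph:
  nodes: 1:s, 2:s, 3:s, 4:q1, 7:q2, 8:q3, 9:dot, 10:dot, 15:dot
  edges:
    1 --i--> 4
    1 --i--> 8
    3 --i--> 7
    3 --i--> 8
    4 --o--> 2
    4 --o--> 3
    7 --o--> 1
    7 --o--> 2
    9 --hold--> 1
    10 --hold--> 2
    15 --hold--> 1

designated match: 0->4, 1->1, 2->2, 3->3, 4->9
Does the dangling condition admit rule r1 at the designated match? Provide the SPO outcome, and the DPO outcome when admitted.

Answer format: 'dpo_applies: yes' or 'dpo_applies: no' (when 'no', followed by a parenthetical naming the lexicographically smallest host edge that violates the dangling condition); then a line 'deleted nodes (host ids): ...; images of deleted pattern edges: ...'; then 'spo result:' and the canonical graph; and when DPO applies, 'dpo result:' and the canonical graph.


dpo_applies: yes
deleted nodes (host ids): 9; images of deleted pattern edges: (9,1,hold)
spo result:
nodes: 1:s, 2:s, 3:s, 4:q1, 7:q2, 8:q3, 10:dot, 15:dot, 16:dot, 17:dot
edges: (1,4,i); (1,8,i); (3,7,i); (3,8,i); (4,2,o); (4,3,o); (7,1,o); (7,2,o); (10,2,hold); (15,1,hold); (16,2,hold); (17,3,hold)
dpo result:
nodes: 1:s, 2:s, 3:s, 4:q1, 7:q2, 8:q3, 10:dot, 15:dot, 16:dot, 17:dot
edges: (1,4,i); (1,8,i); (3,7,i); (3,8,i); (4,2,o); (4,3,o); (7,1,o); (7,2,o); (10,2,hold); (15,1,hold); (16,2,hold); (17,3,hold)


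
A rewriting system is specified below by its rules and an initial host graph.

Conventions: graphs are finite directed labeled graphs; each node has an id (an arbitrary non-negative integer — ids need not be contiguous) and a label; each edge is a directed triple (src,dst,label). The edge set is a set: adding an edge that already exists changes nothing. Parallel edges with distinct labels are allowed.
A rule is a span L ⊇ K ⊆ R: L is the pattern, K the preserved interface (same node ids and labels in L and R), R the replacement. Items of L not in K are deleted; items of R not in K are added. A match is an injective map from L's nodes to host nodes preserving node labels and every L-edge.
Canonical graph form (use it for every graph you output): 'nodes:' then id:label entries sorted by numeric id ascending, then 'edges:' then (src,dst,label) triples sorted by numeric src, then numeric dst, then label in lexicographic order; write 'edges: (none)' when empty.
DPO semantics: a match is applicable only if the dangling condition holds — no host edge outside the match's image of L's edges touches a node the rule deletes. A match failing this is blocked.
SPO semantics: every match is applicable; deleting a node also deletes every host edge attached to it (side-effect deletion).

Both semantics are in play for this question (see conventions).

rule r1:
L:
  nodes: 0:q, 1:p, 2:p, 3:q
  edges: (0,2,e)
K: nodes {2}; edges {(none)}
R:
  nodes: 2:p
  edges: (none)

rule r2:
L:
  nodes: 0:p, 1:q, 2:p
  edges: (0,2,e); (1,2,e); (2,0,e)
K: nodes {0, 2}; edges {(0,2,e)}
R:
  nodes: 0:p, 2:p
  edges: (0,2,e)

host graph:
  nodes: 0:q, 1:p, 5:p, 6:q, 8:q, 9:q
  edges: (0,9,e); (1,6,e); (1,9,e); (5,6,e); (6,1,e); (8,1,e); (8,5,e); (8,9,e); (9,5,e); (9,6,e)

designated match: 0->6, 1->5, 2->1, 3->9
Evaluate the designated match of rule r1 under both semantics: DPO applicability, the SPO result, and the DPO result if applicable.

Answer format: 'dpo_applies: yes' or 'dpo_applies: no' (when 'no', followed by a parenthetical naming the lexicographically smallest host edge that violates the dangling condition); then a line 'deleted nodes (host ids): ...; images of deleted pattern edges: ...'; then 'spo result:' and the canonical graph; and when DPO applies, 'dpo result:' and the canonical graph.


dpo_applies: no
(the rule deletes node 9, which keeps host edge (0,9,e) outside the match image — the dangling condition fails, DPO blocks; SPO proceeds and side-deletes such edges)
deleted nodes (host ids): 5, 6, 9; images of deleted pattern edges: (6,1,e)
spo result:
nodes: 0:q, 1:p, 8:q
edges: (8,1,e)


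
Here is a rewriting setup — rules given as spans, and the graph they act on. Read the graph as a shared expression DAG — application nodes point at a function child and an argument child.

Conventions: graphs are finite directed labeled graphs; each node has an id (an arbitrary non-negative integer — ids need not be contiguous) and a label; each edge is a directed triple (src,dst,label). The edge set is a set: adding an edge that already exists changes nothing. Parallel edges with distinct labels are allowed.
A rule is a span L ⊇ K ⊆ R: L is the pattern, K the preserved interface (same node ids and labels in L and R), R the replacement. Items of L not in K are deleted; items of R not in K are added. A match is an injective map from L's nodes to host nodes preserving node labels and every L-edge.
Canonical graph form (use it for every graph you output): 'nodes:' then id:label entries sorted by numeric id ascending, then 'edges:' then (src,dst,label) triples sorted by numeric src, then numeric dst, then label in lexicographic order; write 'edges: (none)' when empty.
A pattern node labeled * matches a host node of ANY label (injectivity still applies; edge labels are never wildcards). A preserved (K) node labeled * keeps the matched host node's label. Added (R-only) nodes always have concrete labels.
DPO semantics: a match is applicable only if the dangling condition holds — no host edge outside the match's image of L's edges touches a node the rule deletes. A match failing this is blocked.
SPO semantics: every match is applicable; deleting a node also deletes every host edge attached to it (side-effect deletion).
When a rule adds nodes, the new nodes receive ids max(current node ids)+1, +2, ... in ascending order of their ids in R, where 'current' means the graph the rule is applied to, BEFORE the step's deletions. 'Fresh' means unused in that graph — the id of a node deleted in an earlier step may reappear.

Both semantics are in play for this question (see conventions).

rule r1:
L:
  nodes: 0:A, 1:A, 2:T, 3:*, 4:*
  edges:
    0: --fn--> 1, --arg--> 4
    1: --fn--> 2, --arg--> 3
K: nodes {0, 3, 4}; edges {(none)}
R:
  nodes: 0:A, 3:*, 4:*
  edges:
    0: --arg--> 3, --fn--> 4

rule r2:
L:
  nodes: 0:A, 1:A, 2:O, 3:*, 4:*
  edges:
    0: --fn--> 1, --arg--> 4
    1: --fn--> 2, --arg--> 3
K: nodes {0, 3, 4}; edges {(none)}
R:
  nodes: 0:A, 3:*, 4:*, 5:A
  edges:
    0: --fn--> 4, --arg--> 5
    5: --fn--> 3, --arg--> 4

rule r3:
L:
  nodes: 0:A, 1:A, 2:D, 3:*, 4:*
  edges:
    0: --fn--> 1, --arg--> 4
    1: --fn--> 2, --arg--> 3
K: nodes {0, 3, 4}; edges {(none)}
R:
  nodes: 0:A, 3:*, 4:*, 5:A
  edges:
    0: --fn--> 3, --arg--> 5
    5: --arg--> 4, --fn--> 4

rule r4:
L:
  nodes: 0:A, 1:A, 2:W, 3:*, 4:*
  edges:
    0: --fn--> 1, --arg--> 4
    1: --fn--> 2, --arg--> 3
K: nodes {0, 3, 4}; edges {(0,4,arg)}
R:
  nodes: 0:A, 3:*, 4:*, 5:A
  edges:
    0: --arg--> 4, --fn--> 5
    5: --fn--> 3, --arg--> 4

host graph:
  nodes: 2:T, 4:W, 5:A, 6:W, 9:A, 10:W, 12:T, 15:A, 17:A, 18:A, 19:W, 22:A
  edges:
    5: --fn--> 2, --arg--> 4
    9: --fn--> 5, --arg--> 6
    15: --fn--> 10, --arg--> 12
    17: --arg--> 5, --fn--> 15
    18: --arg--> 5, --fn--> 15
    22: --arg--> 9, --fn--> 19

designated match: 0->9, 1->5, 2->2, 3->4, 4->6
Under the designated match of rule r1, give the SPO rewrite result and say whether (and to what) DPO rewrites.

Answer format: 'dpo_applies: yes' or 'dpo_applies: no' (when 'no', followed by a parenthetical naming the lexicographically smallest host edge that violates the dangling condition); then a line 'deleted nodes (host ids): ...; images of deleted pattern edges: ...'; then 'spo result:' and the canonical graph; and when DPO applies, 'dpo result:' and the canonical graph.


dpo_applies: no
(the rule deletes node 5, which keeps host edge (17,5,arg) outside the match image — the dangling condition fails, DPO blocks; SPO proceeds and side-deletes such edges)
deleted nodes (host ids): 2, 5; images of deleted pattern edges: (5,2,fn); (5,4,arg); (9,5,fn); (9,6,arg)
spo result:
nodes: 4:W, 6:W, 9:A, 10:W, 12:T, 15:A, 17:A, 18:A, 19:W, 22:A
edges: (9,4,arg); (9,6,fn); (15,10,fn); (15,12,arg); (17,15,fn); (18,15,fn); (22,9,arg); (22,19,fn)


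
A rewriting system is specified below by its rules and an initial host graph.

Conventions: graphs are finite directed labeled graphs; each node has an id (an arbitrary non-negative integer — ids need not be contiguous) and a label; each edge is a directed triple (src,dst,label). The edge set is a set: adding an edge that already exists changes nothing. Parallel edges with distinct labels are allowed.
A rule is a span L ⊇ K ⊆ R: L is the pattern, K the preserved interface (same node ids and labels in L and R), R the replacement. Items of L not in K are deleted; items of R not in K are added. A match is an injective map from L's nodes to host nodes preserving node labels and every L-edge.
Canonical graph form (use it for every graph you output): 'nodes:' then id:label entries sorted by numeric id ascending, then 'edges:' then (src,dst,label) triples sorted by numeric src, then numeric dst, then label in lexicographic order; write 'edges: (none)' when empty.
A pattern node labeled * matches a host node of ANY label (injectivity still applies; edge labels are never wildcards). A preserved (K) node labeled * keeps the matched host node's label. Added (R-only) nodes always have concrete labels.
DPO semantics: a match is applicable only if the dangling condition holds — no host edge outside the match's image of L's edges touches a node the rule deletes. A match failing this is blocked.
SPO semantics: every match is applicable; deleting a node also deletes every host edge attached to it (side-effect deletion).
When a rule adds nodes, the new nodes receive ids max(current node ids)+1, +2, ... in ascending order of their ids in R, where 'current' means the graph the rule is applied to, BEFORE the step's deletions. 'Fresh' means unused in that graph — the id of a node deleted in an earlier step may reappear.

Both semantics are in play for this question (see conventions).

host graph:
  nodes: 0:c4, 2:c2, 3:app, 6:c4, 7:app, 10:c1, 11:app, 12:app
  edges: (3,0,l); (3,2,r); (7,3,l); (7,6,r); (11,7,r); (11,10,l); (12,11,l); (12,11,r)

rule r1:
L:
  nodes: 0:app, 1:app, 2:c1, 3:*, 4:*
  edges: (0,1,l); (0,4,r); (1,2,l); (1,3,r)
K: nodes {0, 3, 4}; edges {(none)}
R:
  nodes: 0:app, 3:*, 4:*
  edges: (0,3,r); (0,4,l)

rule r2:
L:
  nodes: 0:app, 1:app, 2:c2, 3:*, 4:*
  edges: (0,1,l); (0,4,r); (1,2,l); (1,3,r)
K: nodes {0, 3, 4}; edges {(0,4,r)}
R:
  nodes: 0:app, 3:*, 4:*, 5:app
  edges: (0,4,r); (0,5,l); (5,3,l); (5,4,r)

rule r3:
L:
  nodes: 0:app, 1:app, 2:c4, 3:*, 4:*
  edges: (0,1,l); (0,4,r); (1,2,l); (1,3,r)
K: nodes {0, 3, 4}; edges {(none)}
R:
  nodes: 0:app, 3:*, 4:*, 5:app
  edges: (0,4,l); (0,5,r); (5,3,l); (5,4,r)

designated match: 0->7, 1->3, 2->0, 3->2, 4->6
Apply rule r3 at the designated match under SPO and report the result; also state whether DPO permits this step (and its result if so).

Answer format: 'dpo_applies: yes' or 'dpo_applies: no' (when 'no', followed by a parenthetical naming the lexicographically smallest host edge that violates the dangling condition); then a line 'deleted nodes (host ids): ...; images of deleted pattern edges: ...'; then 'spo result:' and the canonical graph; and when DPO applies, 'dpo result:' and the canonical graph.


dpo_applies: yes
deleted nodes (host ids): 0, 3; images of deleted pattern edges: (3,0,l); (3,2,r); (7,3,l); (7,6,r)
spo result:
nodes: 2:c2, 6:c4, 7:app, 10:c1, 11:app, 12:app, 13:app
edges: (7,6,l); (7,13,r); (11,7,r); (11,10,l); (12,11,l); (12,11,r); (13,2,l); (13,6,r)
dpo result:
nodes: 2:c2, 6:c4, 7:app, 10:c1, 11:app, 12:app, 13:app
edges: (7,6,l); (7,13,r); (11,7,r); (11,10,l); (12,11,l); (12,11,r); (13,2,l); (13,6,r)
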